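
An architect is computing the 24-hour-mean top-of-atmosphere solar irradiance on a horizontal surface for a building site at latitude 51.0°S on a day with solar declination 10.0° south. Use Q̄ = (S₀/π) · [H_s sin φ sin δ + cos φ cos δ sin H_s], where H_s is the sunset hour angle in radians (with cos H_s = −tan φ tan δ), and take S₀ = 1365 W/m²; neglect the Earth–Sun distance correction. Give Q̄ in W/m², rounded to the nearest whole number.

368 W/m²

cos H_s = −tan(-51.0°) · tan(-10.0°) = -0.2177, so H_s = arccos(-0.2177) = 102.57°. In radians, H_s = 1.7902.
H_s sin φ sin δ = 1.7902 × -0.7771 × -0.1736 = 0.2415.
cos φ cos δ sin H_s = 0.6293 × 0.9848 × 0.9760 = 0.6049.
Q̄ = (1365/π) × (0.2415 + 0.6049) = 434.49 × 0.8464 = 367.75 W/m².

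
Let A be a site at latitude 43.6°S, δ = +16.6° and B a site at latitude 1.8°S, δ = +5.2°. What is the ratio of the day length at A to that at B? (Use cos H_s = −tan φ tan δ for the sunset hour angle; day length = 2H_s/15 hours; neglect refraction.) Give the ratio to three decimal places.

0.818

A: H_s = arccos(−tan -43.6° · tan 16.6°) = 73.51°, so 2H_s/15 = 9.8013 h.
B: H_s = arccos(−tan -1.8° · tan 5.2°) = 89.84°, so 2H_s/15 = 11.9787 h.
Ratio A/B = 9.8013 / 11.9787 = 0.8182.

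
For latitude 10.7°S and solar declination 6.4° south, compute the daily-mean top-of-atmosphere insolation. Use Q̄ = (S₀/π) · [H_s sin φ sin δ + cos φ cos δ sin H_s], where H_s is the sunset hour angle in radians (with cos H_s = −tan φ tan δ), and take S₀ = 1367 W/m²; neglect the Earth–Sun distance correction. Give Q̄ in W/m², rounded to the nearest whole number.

−tan φ tan δ = −(-0.1890)(-0.1122) = -0.0212; H_s = arccos(-0.0212) = 91.21°. In radians, H_s = 1.5919.
H_s sin φ sin δ = 1.5919 × -0.1857 × -0.1115 = 0.0330.
cos φ cos δ sin H_s = 0.9826 × 0.9938 × 0.9998 = 0.9763.
Q̄ = (1367/π) × (0.0330 + 0.9763) = 435.13 × 1.0093 = 439.18 W/m².

439 W/m²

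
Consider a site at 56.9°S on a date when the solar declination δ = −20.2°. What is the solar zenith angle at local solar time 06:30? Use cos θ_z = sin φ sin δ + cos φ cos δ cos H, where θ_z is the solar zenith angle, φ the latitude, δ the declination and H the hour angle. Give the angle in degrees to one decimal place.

69.1°

Hour angle H = 15° × (6.5 − 12) = -82.50°.
With φ = -56.9°, δ = -20.2°, H = -82.50°: sin φ sin δ = 0.2893, cos φ cos δ cos H = 0.0669, so cos θ_z = 0.3562.
θ_z = arccos(0.3562) = 69.13°.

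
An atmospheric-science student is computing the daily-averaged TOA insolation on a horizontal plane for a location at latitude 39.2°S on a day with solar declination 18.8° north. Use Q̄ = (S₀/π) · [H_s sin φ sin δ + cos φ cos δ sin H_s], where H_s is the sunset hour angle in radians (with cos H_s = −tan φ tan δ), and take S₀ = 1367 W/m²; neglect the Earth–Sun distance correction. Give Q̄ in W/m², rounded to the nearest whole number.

The sunset hour angle satisfies cos H_s = −tan φ tan δ = 0.2776, giving H_s = 73.88°. In radians, H_s = 1.2894.
H_s sin φ sin δ = 1.2894 × -0.6320 × 0.3223 = -0.2626.
cos φ cos δ sin H_s = 0.7749 × 0.9466 × 0.9607 = 0.7047.
Q̄ = (1367/π) × (-0.2626 + 0.7047) = 435.13 × 0.4421 = 192.37 W/m².

192 W/m²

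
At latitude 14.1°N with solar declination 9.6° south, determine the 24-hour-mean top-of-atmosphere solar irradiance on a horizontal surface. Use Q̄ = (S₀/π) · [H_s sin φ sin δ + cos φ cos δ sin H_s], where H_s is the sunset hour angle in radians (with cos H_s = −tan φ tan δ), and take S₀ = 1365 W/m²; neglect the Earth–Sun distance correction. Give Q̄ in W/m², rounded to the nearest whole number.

388 W/m²

cos H_s = −tan(14.1°) · tan(-9.6°) = 0.0425, so H_s = arccos(0.0425) = 87.56°. In radians, H_s = 1.5282.
H_s sin φ sin δ = 1.5282 × 0.2436 × -0.1668 = -0.0621.
cos φ cos δ sin H_s = 0.9699 × 0.9860 × 0.9991 = 0.9555.
Q̄ = (1365/π) × (-0.0621 + 0.9555) = 434.49 × 0.8934 = 388.17 W/m².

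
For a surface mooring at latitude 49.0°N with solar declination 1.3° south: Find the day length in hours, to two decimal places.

11.80 hours

−tan φ tan δ = −(1.1504)(-0.0227) = 0.0261; H_s = arccos(0.0261) = 88.50°.
Day length = 2 H_s / 15° h⁻¹ = 177.00° / 15 = 11.800 h.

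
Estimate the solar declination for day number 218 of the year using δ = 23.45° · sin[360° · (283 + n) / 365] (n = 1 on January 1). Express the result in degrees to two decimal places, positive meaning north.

360 × (283 + 218) / 365 = 494.137°; sin(494.137°) = 0.7177.
δ = 23.45 × 0.7177 = 16.830° ≈ +16.83°.

+16.83°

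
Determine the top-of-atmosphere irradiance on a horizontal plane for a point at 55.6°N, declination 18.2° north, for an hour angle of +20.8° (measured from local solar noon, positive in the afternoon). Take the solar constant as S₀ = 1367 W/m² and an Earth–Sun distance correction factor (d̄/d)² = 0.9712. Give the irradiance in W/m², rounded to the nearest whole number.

1008 W/m²

cos θ_z = sin φ sin δ + cos φ cos δ cos H = (0.8251)(0.3123) + (0.5650)(0.9500)(0.9348) = 0.7594.
Top-of-atmosphere irradiance = S₀ (d̄/d)² cos θ_z = 1367 × 0.9712 × 0.7594 = 1008.20 W/m².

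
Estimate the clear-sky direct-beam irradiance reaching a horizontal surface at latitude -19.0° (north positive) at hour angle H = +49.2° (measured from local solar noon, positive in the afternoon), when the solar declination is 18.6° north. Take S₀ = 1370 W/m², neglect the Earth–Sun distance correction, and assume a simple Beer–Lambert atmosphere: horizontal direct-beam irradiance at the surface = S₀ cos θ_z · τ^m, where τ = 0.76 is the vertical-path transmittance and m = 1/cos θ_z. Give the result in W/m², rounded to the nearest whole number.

cos θ_z = sin φ sin δ + cos φ cos δ cos H = (-0.3256)(0.3190) + (0.9455)(0.9478)(0.6534) = 0.4817.
Air mass m = 1/cos θ_z = 1/0.4817 = 2.076; τ^m = 0.76^2.076 = 0.5657.
Surface direct beam = 1370 × 0.4817 × 0.5657 = 373.32 W/m².

373 W/m²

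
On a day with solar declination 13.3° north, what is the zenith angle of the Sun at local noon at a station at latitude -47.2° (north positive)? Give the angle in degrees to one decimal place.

60.5°

At local solar noon the hour angle is zero, so the zenith angle is |φ − δ| = |-47.2° − (13.3°)| = 60.5°.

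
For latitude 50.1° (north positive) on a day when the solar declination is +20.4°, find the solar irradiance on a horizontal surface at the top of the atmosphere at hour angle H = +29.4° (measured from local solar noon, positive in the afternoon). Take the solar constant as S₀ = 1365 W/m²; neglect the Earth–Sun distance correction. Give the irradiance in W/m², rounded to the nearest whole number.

cos θ_z = sin(50.1°) sin(20.4°) + cos(50.1°) cos(20.4°) cos(29.40°) = 0.2674 + 0.5238 = 0.7912.
Top-of-atmosphere irradiance = S₀ cos θ_z = 1365 × 0.7912 = 1079.99 W/m².

1080 W/m²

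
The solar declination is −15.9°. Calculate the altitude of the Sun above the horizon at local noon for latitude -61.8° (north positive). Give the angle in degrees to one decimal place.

44.1°

At local solar noon the hour angle is zero, so the elevation is 90° − |φ − δ| = 90° − |-61.8° − (-15.9°)| = 90° − 45.9° = 44.1°.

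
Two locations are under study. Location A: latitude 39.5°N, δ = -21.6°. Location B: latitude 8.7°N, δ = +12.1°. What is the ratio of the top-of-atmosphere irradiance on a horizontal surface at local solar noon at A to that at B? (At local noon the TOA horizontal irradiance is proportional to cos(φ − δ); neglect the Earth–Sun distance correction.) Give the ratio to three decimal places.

A: cos θ_z = cos(39.5° − (-21.6°)) = 0.4833.
B: cos θ_z = cos(8.7° − (12.1°)) = 0.9982.
Ratio A/B = 0.4833 / 0.9982 = 0.4842.

0.484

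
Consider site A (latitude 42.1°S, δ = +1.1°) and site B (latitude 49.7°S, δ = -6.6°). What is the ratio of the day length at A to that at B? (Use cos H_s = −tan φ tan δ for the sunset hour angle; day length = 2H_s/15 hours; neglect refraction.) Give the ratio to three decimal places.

0.910

A: H_s = arccos(−tan -42.1° · tan 1.1°) = 89.01°, so 2H_s/15 = 11.8680 h.
B: H_s = arccos(−tan -49.7° · tan -6.6°) = 97.84°, so 2H_s/15 = 13.0453 h.
Ratio A/B = 11.8680 / 13.0453 = 0.9098.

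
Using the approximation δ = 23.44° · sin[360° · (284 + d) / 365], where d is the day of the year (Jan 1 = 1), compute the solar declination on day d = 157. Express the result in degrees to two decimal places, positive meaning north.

+22.64°

360 × (284 + 157) / 365 = 434.959°; sin(434.959°) = 0.9657.
δ = 23.44 × 0.9657 = 22.636° ≈ +22.64°.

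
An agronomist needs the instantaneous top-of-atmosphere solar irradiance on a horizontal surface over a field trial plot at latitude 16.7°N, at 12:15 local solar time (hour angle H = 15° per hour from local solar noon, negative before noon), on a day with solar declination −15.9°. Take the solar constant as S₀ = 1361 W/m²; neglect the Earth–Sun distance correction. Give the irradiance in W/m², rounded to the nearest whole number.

Hour angle H = 15° × (12.25 − 12) = 3.75°.
With φ = 16.7°, δ = -15.9°, H = 3.75°: sin φ sin δ = -0.0787, cos φ cos δ cos H = 0.9192, so cos θ_z = 0.8405.
Top-of-atmosphere irradiance = S₀ cos θ_z = 1361 × 0.8405 = 1143.92 W/m².

1144 W/m²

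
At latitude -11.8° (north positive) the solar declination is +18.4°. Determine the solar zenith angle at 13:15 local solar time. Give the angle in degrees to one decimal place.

Hour angle H = 15° × (13.25 − 12) = 18.75°.
With φ = -11.8°, δ = 18.4°, H = 18.75°: sin φ sin δ = -0.0645, cos φ cos δ cos H = 0.8795, so cos θ_z = 0.8150.
θ_z = arccos(0.8150) = 35.41°.

35.4°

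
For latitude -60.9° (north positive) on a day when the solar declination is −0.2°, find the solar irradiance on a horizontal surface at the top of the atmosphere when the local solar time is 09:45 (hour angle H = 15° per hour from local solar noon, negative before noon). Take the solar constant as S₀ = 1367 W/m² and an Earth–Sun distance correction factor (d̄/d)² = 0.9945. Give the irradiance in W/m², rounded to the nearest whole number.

Hour angle H = 15° × (9.75 − 12) = -33.75°.
cos θ_z = sin φ sin δ + cos φ cos δ cos H = (-0.8738)(-0.0035) + (0.4863)(1.0000)(0.8315) = 0.4074.
Top-of-atmosphere irradiance = S₀ (d̄/d)² cos θ_z = 1367 × 0.9945 × 0.4074 = 553.85 W/m².

554 W/m²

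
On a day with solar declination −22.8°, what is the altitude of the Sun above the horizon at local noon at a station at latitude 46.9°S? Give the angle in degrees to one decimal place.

65.9°

At local solar noon the hour angle is zero, so the elevation is 90° − |φ − δ| = 90° − |-46.9° − (-22.8°)| = 90° − 24.1° = 65.9°.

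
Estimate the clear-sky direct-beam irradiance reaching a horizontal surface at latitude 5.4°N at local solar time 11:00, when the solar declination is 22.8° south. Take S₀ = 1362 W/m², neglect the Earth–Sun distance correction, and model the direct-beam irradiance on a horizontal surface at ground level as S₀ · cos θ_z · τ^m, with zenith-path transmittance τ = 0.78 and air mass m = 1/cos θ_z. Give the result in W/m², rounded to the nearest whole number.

Hour angle H = 15° × (11 − 12) = -15.00°.
With φ = 5.4°, δ = -22.8°, H = -15.00°: sin φ sin δ = -0.0365, cos φ cos δ cos H = 0.8865, so cos θ_z = 0.8500.
Air mass m = 1/cos θ_z = 1/0.8500 = 1.176; τ^m = 0.78^1.176 = 0.7466.
Surface direct beam = 1362 × 0.8500 × 0.7466 = 864.34 W/m².

864 W/m²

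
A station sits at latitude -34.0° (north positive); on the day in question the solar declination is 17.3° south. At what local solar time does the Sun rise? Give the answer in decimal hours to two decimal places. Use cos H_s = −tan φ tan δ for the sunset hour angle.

The sunset hour angle satisfies cos H_s = −tan φ tan δ = -0.2101, giving H_s = 102.13°.
Sunrise is at 12 − H_s/15 = 12 − 6.809 = 5.191 h local solar time.

5.19 h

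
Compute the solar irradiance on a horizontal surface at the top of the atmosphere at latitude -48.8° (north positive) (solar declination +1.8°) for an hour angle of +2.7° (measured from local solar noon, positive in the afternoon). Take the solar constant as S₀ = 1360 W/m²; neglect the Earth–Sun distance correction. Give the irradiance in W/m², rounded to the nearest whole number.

862 W/m²

cos θ_z = sin φ sin δ + cos φ cos δ cos H = (-0.7524)(0.0314) + (0.6587)(0.9995)(0.9989) = 0.6340.
Top-of-atmosphere irradiance = S₀ cos θ_z = 1360 × 0.6340 = 862.24 W/m².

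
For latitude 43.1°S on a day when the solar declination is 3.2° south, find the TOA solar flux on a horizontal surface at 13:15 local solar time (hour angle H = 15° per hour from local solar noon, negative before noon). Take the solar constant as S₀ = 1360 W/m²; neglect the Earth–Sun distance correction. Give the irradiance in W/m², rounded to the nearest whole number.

Hour angle H = 15° × (13.25 − 12) = 18.75°.
With φ = -43.1°, δ = -3.2°, H = 18.75°: sin φ sin δ = 0.0381, cos φ cos δ cos H = 0.6903, so cos θ_z = 0.7284.
Top-of-atmosphere irradiance = S₀ cos θ_z = 1360 × 0.7284 = 990.62 W/m².

991 W/m²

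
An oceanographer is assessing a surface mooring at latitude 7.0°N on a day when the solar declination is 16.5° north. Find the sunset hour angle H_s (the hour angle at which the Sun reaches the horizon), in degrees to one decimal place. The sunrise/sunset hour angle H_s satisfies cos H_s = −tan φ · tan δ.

92.1°

−tan φ tan δ = −(0.1228)(0.2962) = -0.0364; H_s = arccos(-0.0364) = 92.09°.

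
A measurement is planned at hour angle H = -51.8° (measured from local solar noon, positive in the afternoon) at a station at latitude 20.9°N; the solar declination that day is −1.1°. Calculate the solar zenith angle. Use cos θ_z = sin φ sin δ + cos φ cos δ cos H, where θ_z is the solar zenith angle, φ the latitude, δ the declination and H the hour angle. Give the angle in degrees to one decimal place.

55.2°

cos θ_z = sin φ sin δ + cos φ cos δ cos H = (0.3567)(-0.0192) + (0.9342)(0.9998)(0.6184) = 0.5707.
θ_z = arccos(0.5707) = 55.20°.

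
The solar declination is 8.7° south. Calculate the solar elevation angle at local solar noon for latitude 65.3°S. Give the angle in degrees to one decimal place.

At local solar noon the hour angle is zero, so the elevation is 90° − |φ − δ| = 90° − |-65.3° − (-8.7°)| = 90° − 56.6° = 33.4°.

33.4°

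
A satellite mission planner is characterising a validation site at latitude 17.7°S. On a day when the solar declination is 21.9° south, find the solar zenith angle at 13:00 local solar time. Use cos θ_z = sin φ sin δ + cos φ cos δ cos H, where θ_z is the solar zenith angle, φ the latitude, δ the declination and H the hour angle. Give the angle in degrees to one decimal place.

14.7°

Hour angle H = 15° × (13 − 12) = 15.00°.
With φ = -17.7°, δ = -21.9°, H = 15.00°: sin φ sin δ = 0.1134, cos φ cos δ cos H = 0.8538, so cos θ_z = 0.9672.
θ_z = arccos(0.9672) = 14.72°.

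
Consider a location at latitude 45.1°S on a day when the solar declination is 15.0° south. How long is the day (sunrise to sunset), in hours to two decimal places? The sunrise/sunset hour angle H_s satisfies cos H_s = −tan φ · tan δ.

The sunset hour angle satisfies cos H_s = −tan φ tan δ = -0.2689, giving H_s = 105.60°.
Day length = 2 H_s / 15° h⁻¹ = 211.20° / 15 = 14.080 h.

14.08 hours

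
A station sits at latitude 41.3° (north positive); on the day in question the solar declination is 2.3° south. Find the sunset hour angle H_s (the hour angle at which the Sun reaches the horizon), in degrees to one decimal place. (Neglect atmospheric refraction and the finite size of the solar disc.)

cos H_s = −tan(41.3°) · tan(-2.3°) = 0.0353, so H_s = arccos(0.0353) = 87.98°.

88.0°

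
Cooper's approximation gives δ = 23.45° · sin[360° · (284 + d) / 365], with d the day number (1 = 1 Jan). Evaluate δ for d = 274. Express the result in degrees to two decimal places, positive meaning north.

360 × (284 + 274) / 365 = 550.356°; sin(550.356°) = -0.1798.
δ = 23.45 × -0.1798 = -4.216° ≈ -4.22°.

-4.22°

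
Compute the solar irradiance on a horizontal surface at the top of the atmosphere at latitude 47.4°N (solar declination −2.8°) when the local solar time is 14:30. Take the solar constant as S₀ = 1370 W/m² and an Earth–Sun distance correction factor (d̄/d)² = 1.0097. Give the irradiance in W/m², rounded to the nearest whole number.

Hour angle H = 15° × (14.5 − 12) = 37.50°.
cos θ_z = sin(47.4°) sin(-2.8°) + cos(47.4°) cos(-2.8°) cos(37.50°) = -0.0360 + 0.5364 = 0.5004.
Top-of-atmosphere irradiance = S₀ (d̄/d)² cos θ_z = 1370 × 1.0097 × 0.5004 = 692.20 W/m².

692 W/m²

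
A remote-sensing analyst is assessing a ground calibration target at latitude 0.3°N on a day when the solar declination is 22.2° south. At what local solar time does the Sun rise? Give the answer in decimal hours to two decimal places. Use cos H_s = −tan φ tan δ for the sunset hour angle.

6.01 h

−tan φ tan δ = −(0.0052)(-0.4081) = 0.0021; H_s = arccos(0.0021) = 89.88°.
Sunrise is at 12 − H_s/15 = 12 − 5.992 = 6.008 h local solar time.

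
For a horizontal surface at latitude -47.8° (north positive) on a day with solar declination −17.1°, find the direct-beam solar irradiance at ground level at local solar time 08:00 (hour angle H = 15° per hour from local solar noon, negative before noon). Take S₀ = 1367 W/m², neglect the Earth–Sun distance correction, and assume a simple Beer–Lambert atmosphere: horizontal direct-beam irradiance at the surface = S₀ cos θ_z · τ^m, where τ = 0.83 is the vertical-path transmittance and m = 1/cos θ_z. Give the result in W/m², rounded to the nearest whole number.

521 W/m²

Hour angle H = 15° × (8 − 12) = -60.00°.
cos θ_z = sin φ sin δ + cos φ cos δ cos H = (-0.7408)(-0.2940) + (0.6717)(0.9558)(0.5000) = 0.5388.
Air mass m = 1/cos θ_z = 1/0.5388 = 1.856; τ^m = 0.83^1.856 = 0.7076.
Surface direct beam = 1367 × 0.5388 × 0.7076 = 521.18 W/m².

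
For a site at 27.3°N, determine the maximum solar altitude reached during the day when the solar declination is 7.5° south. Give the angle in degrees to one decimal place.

At local solar noon the hour angle is zero, so the elevation is 90° − |φ − δ| = 90° − |27.3° − (-7.5°)| = 90° − 34.8° = 55.2°.

55.2°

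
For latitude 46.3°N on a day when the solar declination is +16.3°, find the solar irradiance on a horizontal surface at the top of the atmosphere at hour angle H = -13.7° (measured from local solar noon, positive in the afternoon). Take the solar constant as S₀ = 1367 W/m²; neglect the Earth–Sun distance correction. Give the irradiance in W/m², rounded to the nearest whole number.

1158 W/m²

With φ = 46.3°, δ = 16.3°, H = -13.70°: sin φ sin δ = 0.2029, cos φ cos δ cos H = 0.6442, so cos θ_z = 0.8471.
Top-of-atmosphere irradiance = S₀ cos θ_z = 1367 × 0.8471 = 1157.99 W/m².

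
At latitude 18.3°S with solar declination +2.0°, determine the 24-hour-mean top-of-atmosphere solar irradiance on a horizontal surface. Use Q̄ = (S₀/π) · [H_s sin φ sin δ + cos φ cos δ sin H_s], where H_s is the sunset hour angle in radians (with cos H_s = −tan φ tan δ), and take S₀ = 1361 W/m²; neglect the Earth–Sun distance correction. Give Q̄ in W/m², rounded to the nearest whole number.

404 W/m²

cos H_s = −tan(-18.3°) · tan(2.0°) = 0.0115, so H_s = arccos(0.0115) = 89.34°. In radians, H_s = 1.5593.
H_s sin φ sin δ = 1.5593 × -0.3140 × 0.0349 = -0.0171.
cos φ cos δ sin H_s = 0.9494 × 0.9994 × 0.9999 = 0.9487.
Q̄ = (1361/π) × (-0.0171 + 0.9487) = 433.22 × 0.9316 = 403.59 W/m².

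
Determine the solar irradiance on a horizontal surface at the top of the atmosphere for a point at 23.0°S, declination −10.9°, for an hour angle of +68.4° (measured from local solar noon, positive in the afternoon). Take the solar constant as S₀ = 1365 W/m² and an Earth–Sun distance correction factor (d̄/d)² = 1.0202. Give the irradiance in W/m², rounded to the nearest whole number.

cos θ_z = sin φ sin δ + cos φ cos δ cos H = (-0.3907)(-0.1891) + (0.9205)(0.9820)(0.3681) = 0.4066.
Top-of-atmosphere irradiance = S₀ (d̄/d)² cos θ_z = 1365 × 1.0202 × 0.4066 = 566.22 W/m².

566 W/m²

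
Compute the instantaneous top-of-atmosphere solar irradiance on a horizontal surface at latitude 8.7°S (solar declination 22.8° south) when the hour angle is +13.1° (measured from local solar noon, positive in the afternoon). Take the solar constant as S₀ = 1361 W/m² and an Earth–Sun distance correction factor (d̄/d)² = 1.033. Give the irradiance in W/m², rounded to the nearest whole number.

1330 W/m²

cos θ_z = sin φ sin δ + cos φ cos δ cos H = (-0.1513)(-0.3875) + (0.9885)(0.9219)(0.9740) = 0.9462.
Top-of-atmosphere irradiance = S₀ (d̄/d)² cos θ_z = 1361 × 1.033 × 0.9462 = 1330.27 W/m².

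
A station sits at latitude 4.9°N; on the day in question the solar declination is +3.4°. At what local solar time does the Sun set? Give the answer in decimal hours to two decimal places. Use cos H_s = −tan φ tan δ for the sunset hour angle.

−tan φ tan δ = −(0.0857)(0.0594) = -0.0051; H_s = arccos(-0.0051) = 90.29°.
Sunset is at 12 + H_s/15 = 12 + 6.019 = 18.019 h local solar time.

18.02 h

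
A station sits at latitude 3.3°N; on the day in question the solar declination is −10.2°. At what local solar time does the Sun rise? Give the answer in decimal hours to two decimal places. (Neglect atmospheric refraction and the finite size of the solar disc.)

6.04 h

cos H_s = −tan(3.3°) · tan(-10.2°) = 0.0104, so H_s = arccos(0.0104) = 89.40°.
Sunrise is at 12 − H_s/15 = 12 − 5.960 = 6.040 h local solar time.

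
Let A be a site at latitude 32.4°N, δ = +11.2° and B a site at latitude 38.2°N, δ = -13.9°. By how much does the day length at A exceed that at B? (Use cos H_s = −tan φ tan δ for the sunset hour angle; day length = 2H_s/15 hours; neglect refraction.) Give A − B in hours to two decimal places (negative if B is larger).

A: H_s = arccos(−tan 32.4° · tan 11.2°) = 97.22°, so 2H_s/15 = 12.9627 h.
B: H_s = arccos(−tan 38.2° · tan -13.9°) = 78.77°, so 2H_s/15 = 10.5027 h.
A − B = 12.9627 − 10.5027 = 2.4600 h.

+2.46 h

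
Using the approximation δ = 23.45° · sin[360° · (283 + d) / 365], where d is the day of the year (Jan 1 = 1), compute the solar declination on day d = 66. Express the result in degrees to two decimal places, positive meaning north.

360 × (283 + 66) / 365 = 344.219°; sin(344.219°) = -0.2720.
δ = 23.45 × -0.2720 = -6.378° ≈ -6.38°.

-6.38°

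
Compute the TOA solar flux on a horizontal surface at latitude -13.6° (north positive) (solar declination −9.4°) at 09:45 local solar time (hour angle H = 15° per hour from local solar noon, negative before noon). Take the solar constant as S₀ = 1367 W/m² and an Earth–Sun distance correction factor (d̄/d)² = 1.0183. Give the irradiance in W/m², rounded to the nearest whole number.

1163 W/m²

Hour angle H = 15° × (9.75 − 12) = -33.75°.
With φ = -13.6°, δ = -9.4°, H = -33.75°: sin φ sin δ = 0.0384, cos φ cos δ cos H = 0.7973, so cos θ_z = 0.8357.
Top-of-atmosphere irradiance = S₀ (d̄/d)² cos θ_z = 1367 × 1.0183 × 0.8357 = 1163.31 W/m².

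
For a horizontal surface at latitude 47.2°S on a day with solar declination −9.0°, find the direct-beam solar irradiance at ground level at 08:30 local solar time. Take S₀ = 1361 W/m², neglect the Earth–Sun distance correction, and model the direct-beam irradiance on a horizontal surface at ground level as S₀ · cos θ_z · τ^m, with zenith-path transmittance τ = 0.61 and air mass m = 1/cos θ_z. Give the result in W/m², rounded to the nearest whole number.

277 W/m²

Hour angle H = 15° × (8.5 − 12) = -52.50°.
With φ = -47.2°, δ = -9.0°, H = -52.50°: sin φ sin δ = 0.1148, cos φ cos δ cos H = 0.4085, so cos θ_z = 0.5233.
Air mass m = 1/cos θ_z = 1/0.5233 = 1.911; τ^m = 0.61^1.911 = 0.3888.
Surface direct beam = 1361 × 0.5233 × 0.3888 = 276.91 W/m².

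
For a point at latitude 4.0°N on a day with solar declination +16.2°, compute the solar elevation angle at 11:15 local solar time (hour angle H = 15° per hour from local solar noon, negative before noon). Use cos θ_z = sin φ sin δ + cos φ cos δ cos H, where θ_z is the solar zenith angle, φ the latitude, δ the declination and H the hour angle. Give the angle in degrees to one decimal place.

Hour angle H = 15° × (11.25 − 12) = -11.25°.
cos θ_z = sin(4.0°) sin(16.2°) + cos(4.0°) cos(16.2°) cos(-11.25°) = 0.0195 + 0.9395 = 0.9590.
θ_z = arccos(0.9590) = 16.46°, so the elevation is 90° − 16.46° = 73.54°.

73.5°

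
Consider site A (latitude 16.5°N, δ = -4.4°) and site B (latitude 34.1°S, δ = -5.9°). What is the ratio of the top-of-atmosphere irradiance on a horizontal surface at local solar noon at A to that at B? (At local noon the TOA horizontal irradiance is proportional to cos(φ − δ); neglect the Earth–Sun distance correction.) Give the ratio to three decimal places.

A: cos θ_z = cos(16.5° − (-4.4°)) = 0.9342.
B: cos θ_z = cos(-34.1° − (-5.9°)) = 0.8813.
Ratio A/B = 0.9342 / 0.8813 = 1.0600.

1.060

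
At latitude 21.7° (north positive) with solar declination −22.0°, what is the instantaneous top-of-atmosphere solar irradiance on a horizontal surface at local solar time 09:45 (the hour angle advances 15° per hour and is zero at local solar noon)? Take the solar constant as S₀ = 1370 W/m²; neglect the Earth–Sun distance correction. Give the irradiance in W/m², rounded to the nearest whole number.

792 W/m²

Hour angle H = 15° × (9.75 − 12) = -33.75°.
With φ = 21.7°, δ = -22.0°, H = -33.75°: sin φ sin δ = -0.1385, cos φ cos δ cos H = 0.7163, so cos θ_z = 0.5778.
Top-of-atmosphere irradiance = S₀ cos θ_z = 1370 × 0.5778 = 791.59 W/m².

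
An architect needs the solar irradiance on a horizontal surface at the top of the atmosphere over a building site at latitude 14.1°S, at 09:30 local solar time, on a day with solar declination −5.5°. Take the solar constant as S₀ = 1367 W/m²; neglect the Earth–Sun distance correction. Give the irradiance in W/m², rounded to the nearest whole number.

Hour angle H = 15° × (9.5 − 12) = -37.50°.
cos θ_z = sin(-14.1°) sin(-5.5°) + cos(-14.1°) cos(-5.5°) cos(-37.50°) = 0.0233 + 0.7659 = 0.7892.
Top-of-atmosphere irradiance = S₀ cos θ_z = 1367 × 0.7892 = 1078.84 W/m².

1079 W/m²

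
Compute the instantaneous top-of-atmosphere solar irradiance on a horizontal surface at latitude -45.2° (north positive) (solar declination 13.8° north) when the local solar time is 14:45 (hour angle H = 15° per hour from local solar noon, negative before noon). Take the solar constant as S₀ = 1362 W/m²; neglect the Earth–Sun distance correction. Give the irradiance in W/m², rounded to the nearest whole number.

470 W/m²

Hour angle H = 15° × (14.75 − 12) = 41.25°.
With φ = -45.2°, δ = 13.8°, H = 41.25°: sin φ sin δ = -0.1693, cos φ cos δ cos H = 0.5145, so cos θ_z = 0.3452.
Top-of-atmosphere irradiance = S₀ cos θ_z = 1362 × 0.3452 = 470.16 W/m².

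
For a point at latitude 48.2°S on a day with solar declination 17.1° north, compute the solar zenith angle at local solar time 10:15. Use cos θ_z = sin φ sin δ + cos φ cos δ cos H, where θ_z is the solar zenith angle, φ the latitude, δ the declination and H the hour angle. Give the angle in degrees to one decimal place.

Hour angle H = 15° × (10.25 − 12) = -26.25°.
cos θ_z = sin φ sin δ + cos φ cos δ cos H = (-0.7455)(0.2940) + (0.6665)(0.9558)(0.8969) = 0.3522.
θ_z = arccos(0.3522) = 69.38°.

69.4°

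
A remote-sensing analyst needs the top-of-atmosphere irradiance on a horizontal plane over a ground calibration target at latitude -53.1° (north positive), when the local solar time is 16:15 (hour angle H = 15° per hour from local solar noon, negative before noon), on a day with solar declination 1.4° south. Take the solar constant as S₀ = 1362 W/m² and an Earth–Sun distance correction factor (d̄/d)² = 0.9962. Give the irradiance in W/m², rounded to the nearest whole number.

Hour angle H = 15° × (16.25 − 12) = 63.75°.
With φ = -53.1°, δ = -1.4°, H = 63.75°: sin φ sin δ = 0.0195, cos φ cos δ cos H = 0.2655, so cos θ_z = 0.2850.
Top-of-atmosphere irradiance = S₀ (d̄/d)² cos θ_z = 1362 × 0.9962 × 0.2850 = 386.69 W/m².

387 W/m²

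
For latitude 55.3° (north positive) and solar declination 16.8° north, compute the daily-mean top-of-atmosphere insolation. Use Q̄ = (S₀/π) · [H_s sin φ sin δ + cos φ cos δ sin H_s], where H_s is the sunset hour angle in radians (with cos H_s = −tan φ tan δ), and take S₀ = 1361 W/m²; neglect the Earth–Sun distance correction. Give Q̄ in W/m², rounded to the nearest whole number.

cos H_s = −tan(55.3°) · tan(16.8°) = -0.4360, so H_s = arccos(-0.4360) = 115.85°. In radians, H_s = 2.0220.
H_s sin φ sin δ = 2.0220 × 0.8221 × 0.2890 = 0.4804.
cos φ cos δ sin H_s = 0.5693 × 0.9573 × 0.8999 = 0.4904.
Q̄ = (1361/π) × (0.4804 + 0.4904) = 433.22 × 0.9708 = 420.57 W/m².

421 W/m²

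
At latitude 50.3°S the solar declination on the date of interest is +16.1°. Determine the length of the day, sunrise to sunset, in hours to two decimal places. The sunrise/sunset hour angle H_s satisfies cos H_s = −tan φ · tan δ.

cos H_s = −tan(-50.3°) · tan(16.1°) = 0.3477, so H_s = arccos(0.3477) = 69.65°.
Day length = 2 H_s / 15° h⁻¹ = 139.30° / 15 = 9.287 h.

9.29 hours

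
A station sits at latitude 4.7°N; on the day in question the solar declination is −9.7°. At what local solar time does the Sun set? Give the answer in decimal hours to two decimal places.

−tan φ tan δ = −(0.0822)(-0.1709) = 0.0140; H_s = arccos(0.0140) = 89.20°.
Sunset is at 12 + H_s/15 = 12 + 5.947 = 17.947 h local solar time.

17.95 h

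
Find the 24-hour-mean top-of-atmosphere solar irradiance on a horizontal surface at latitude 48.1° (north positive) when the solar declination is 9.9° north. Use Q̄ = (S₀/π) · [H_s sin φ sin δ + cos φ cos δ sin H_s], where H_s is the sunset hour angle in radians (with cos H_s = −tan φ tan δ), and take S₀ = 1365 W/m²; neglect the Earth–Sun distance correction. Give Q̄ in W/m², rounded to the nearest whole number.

−tan φ tan δ = −(1.1145)(0.1745) = -0.1945; H_s = arccos(-0.1945) = 101.22°. In radians, H_s = 1.7666.
H_s sin φ sin δ = 1.7666 × 0.7443 × 0.1719 = 0.2260.
cos φ cos δ sin H_s = 0.6678 × 0.9851 × 0.9809 = 0.6453.
Q̄ = (1365/π) × (0.2260 + 0.6453) = 434.49 × 0.8713 = 378.57 W/m².

379 W/m²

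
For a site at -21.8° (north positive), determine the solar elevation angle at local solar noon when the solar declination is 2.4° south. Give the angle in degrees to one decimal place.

70.6°

At local solar noon the hour angle is zero, so the elevation is 90° − |φ − δ| = 90° − |-21.8° − (-2.4°)| = 90° − 19.4° = 70.6°.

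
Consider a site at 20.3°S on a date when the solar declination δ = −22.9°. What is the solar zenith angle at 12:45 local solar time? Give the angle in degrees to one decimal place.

10.8°

Hour angle H = 15° × (12.75 − 12) = 11.25°.
With φ = -20.3°, δ = -22.9°, H = 11.25°: sin φ sin δ = 0.1350, cos φ cos δ cos H = 0.8474, so cos θ_z = 0.9824.
θ_z = arccos(0.9824) = 10.77°.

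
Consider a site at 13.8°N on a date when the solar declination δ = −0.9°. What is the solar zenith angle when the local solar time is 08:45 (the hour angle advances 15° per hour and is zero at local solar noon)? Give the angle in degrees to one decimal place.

Hour angle H = 15° × (8.75 − 12) = -48.75°.
With φ = 13.8°, δ = -0.9°, H = -48.75°: sin φ sin δ = -0.0037, cos φ cos δ cos H = 0.6402, so cos θ_z = 0.6365.
θ_z = arccos(0.6365) = 50.47°.

50.5°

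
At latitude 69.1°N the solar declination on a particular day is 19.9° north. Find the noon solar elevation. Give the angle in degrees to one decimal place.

40.8°

At local solar noon the hour angle is zero, so the elevation is 90° − |φ − δ| = 90° − |69.1° − (19.9°)| = 90° − 49.2° = 40.8°.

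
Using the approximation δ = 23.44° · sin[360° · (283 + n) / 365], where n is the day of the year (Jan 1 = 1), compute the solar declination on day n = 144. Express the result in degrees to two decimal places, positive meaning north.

360 × (283 + 144) / 365 = 421.151°; sin(421.151°) = 0.8759.
δ = 23.44 × 0.8759 = 20.531° ≈ +20.53°.

+20.53°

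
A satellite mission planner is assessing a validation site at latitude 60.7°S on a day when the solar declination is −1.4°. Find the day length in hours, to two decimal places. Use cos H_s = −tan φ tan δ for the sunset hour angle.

12.33 hours

cos H_s = −tan(-60.7°) · tan(-1.4°) = -0.0436, so H_s = arccos(-0.0436) = 92.50°.
Day length = 2 H_s / 15° h⁻¹ = 185.00° / 15 = 12.333 h.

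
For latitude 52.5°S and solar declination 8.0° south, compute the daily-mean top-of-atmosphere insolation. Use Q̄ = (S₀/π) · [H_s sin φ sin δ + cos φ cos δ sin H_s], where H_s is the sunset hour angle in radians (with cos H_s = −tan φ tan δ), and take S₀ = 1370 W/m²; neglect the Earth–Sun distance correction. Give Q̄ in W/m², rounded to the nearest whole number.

The sunset hour angle satisfies cos H_s = −tan φ tan δ = -0.1832, giving H_s = 100.56°. In radians, H_s = 1.7551.
H_s sin φ sin δ = 1.7551 × -0.7934 × -0.1392 = 0.1938.
cos φ cos δ sin H_s = 0.6088 × 0.9903 × 0.9831 = 0.5927.
Q̄ = (1370/π) × (0.1938 + 0.5927) = 436.08 × 0.7865 = 342.98 W/m².

343 W/m²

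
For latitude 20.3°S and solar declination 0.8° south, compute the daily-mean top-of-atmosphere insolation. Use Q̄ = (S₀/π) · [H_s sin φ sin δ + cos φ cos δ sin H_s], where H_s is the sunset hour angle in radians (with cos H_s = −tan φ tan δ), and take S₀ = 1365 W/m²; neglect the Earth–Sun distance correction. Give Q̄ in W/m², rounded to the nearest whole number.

The sunset hour angle satisfies cos H_s = −tan φ tan δ = -0.0052, giving H_s = 90.30°. In radians, H_s = 1.5760.
H_s sin φ sin δ = 1.5760 × -0.3469 × -0.0140 = 0.0077.
cos φ cos δ sin H_s = 0.9379 × 0.9999 × 1.0000 = 0.9378.
Q̄ = (1365/π) × (0.0077 + 0.9378) = 434.49 × 0.9455 = 410.81 W/m².

411 W/m²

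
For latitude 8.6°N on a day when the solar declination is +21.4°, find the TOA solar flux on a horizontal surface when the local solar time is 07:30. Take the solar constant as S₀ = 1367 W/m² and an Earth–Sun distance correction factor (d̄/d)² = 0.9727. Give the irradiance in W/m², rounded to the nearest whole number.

Hour angle H = 15° × (7.5 − 12) = -67.50°.
With φ = 8.6°, δ = 21.4°, H = -67.50°: sin φ sin δ = 0.0546, cos φ cos δ cos H = 0.3523, so cos θ_z = 0.4069.
Top-of-atmosphere irradiance = S₀ (d̄/d)² cos θ_z = 1367 × 0.9727 × 0.4069 = 541.05 W/m².

541 W/m²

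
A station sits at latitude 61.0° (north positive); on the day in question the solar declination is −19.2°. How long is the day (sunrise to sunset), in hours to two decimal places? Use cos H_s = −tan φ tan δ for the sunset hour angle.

6.81 hours

The sunset hour angle satisfies cos H_s = −tan φ tan δ = 0.6282, giving H_s = 51.08°.
Day length = 2 H_s / 15° h⁻¹ = 102.16° / 15 = 6.811 h.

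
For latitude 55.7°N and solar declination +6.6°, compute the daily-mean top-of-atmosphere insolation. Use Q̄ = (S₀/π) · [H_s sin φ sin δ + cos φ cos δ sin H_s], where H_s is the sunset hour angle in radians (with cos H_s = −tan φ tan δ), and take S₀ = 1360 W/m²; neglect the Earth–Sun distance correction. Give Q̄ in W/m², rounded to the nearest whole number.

−tan φ tan δ = −(1.4659)(0.1157) = -0.1696; H_s = arccos(-0.1696) = 99.76°. In radians, H_s = 1.7411.
H_s sin φ sin δ = 1.7411 × 0.8261 × 0.1149 = 0.1653.
cos φ cos δ sin H_s = 0.5635 × 0.9934 × 0.9855 = 0.5517.
Q̄ = (1360/π) × (0.1653 + 0.5517) = 432.90 × 0.7170 = 310.39 W/m².

310 W/m²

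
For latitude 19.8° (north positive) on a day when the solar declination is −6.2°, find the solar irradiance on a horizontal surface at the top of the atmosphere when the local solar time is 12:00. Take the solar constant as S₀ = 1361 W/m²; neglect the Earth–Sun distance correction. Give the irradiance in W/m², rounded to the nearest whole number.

1223 W/m²

Hour angle H = 15° × (12 − 12) = 0.00°.
cos θ_z = sin φ sin δ + cos φ cos δ cos H = (0.3387)(-0.1080) + (0.9409)(0.9942)(1.0000) = 0.8989.
Top-of-atmosphere irradiance = S₀ cos θ_z = 1361 × 0.8989 = 1223.40 W/m².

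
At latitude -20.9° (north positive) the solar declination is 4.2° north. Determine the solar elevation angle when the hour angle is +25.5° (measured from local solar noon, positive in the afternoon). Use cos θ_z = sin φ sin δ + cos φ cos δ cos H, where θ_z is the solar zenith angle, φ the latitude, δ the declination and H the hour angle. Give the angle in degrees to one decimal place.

cos θ_z = sin φ sin δ + cos φ cos δ cos H = (-0.3567)(0.0732) + (0.9342)(0.9973)(0.9026) = 0.8148.
θ_z = arccos(0.8148) = 35.43°, so the elevation is 90° − 35.43° = 54.57°.

54.6°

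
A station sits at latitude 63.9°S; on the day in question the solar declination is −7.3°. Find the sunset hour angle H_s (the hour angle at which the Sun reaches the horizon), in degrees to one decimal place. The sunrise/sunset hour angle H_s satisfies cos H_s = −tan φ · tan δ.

105.2°

The sunset hour angle satisfies cos H_s = −tan φ tan δ = -0.2615, giving H_s = 105.16°.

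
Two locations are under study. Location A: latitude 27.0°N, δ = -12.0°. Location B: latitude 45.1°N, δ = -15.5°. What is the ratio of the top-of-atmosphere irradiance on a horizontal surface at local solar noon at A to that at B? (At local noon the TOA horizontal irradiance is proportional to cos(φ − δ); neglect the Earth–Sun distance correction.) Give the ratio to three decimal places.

1.583

A: cos θ_z = cos(27.0° − (-12.0°)) = 0.7771.
B: cos θ_z = cos(45.1° − (-15.5°)) = 0.4909.
Ratio A/B = 0.7771 / 0.4909 = 1.5830.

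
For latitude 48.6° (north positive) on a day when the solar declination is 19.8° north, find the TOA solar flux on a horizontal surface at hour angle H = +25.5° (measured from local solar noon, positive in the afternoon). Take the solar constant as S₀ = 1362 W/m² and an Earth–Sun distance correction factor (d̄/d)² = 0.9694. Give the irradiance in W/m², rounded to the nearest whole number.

cos θ_z = sin(48.6°) sin(19.8°) + cos(48.6°) cos(19.8°) cos(25.50°) = 0.2541 + 0.5616 = 0.8157.
Top-of-atmosphere irradiance = S₀ (d̄/d)² cos θ_z = 1362 × 0.9694 × 0.8157 = 1076.99 W/m².

1077 W/m²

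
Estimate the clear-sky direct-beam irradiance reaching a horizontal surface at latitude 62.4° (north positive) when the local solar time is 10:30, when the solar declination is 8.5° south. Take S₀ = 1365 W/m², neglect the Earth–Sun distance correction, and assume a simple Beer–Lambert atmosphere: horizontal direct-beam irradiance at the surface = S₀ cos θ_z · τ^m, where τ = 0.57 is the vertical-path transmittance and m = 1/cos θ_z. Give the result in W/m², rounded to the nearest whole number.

58 W/m²

Hour angle H = 15° × (10.5 − 12) = -22.50°.
With φ = 62.4°, δ = -8.5°, H = -22.50°: sin φ sin δ = -0.1310, cos φ cos δ cos H = 0.4233, so cos θ_z = 0.2923.
Air mass m = 1/cos θ_z = 1/0.2923 = 3.421; τ^m = 0.57^3.421 = 0.1462.
Surface direct beam = 1365 × 0.2923 × 0.1462 = 58.33 W/m².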